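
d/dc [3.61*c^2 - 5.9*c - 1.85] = 7.22*c - 5.9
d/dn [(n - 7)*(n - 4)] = 2*n - 11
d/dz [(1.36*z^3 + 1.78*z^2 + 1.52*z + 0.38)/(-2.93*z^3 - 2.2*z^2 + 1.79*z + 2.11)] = (2.2234*z^4 + 13.776*z^3 + 18.4792*z^2 + 9.1836*z + 2.527)/(8.5849*z^6 + 12.892*z^5 - 5.6494*z^4 - 20.2406*z^3 - 6.0799*z^2 + 7.5538*z + 4.4521)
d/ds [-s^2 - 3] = -2*s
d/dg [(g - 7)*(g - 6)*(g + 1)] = 3*g^2 - 24*g + 29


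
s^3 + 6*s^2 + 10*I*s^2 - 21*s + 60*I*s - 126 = (s + 6)*(s + 3*I)*(s + 7*I)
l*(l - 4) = l^2 - 4*l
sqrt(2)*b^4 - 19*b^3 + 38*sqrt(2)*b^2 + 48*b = b*(b - 6*sqrt(2))*(b - 4*sqrt(2))*(sqrt(2)*b + 1)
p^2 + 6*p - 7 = (p - 1)*(p + 7)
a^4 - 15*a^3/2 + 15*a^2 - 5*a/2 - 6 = (a - 4)*(a - 3)*(a - 1)*(a + 1/2)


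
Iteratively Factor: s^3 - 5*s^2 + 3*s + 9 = (s + 1)*(s^2 - 6*s + 9) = (s - 3)*(s + 1)*(s - 3)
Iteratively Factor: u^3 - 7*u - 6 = (u + 2)*(u^2 - 2*u - 3) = (u - 3)*(u + 2)*(u + 1)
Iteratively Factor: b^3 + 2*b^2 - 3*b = (b - 1)*(b^2 + 3*b) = b*(b - 1)*(b + 3)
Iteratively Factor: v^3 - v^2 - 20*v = (v - 5)*(v^2 + 4*v) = (v - 5)*(v + 4)*(v)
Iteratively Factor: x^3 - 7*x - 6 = (x + 2)*(x^2 - 2*x - 3) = (x - 3)*(x + 2)*(x + 1)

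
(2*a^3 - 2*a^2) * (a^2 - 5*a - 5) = 2*a^5 - 12*a^4 + 10*a^2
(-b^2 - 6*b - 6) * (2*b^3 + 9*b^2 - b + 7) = -2*b^5 - 21*b^4 - 65*b^3 - 55*b^2 - 36*b - 42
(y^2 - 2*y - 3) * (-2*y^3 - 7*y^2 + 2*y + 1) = -2*y^5 - 3*y^4 + 22*y^3 + 18*y^2 - 8*y - 3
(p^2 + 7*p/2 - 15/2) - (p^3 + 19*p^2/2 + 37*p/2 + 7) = -p^3 - 17*p^2/2 - 15*p - 29/2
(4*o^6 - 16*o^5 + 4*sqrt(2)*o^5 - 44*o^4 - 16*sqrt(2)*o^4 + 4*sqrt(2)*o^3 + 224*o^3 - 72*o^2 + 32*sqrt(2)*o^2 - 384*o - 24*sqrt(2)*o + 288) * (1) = 4*o^6 - 16*o^5 + 4*sqrt(2)*o^5 - 44*o^4 - 16*sqrt(2)*o^4 + 4*sqrt(2)*o^3 + 224*o^3 - 72*o^2 + 32*sqrt(2)*o^2 - 384*o - 24*sqrt(2)*o + 288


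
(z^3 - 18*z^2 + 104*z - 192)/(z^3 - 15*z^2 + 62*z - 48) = (z - 4)/(z - 1)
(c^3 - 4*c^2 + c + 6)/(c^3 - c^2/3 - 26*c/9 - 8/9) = 9*(c^2 - 2*c - 3)/(9*c^2 + 15*c + 4)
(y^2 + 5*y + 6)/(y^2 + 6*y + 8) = (y + 3)/(y + 4)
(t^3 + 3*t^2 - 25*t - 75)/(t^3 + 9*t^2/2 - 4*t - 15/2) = 2*(t^2 - 2*t - 15)/(2*t^2 - t - 3)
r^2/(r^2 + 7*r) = r/(r + 7)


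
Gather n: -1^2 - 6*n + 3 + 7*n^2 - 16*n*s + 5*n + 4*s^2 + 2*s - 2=7*n^2 + n*(-16*s - 1) + 4*s^2 + 2*s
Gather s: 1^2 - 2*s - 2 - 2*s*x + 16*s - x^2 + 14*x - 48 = s*(14 - 2*x) - x^2 + 14*x - 49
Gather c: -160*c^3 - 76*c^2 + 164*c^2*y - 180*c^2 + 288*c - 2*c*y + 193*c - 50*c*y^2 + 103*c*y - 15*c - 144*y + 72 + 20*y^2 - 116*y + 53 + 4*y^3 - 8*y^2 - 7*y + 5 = -160*c^3 + c^2*(164*y - 256) + c*(-50*y^2 + 101*y + 466) + 4*y^3 + 12*y^2 - 267*y + 130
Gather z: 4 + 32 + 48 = 84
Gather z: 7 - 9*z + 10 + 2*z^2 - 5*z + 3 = 2*z^2 - 14*z + 20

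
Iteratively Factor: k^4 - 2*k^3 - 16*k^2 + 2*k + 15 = (k - 5)*(k^3 + 3*k^2 - k - 3) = (k - 5)*(k + 3)*(k^2 - 1) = (k - 5)*(k - 1)*(k + 3)*(k + 1)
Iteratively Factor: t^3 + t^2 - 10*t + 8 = (t - 2)*(t^2 + 3*t - 4) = (t - 2)*(t + 4)*(t - 1)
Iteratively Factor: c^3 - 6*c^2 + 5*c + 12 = (c - 3)*(c^2 - 3*c - 4) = (c - 3)*(c + 1)*(c - 4)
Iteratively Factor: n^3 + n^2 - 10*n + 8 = (n - 1)*(n^2 + 2*n - 8) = (n - 2)*(n - 1)*(n + 4)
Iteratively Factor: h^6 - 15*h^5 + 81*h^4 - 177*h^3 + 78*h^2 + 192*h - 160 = (h + 1)*(h^5 - 16*h^4 + 97*h^3 - 274*h^2 + 352*h - 160) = (h - 4)*(h + 1)*(h^4 - 12*h^3 + 49*h^2 - 78*h + 40) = (h - 4)^2*(h + 1)*(h^3 - 8*h^2 + 17*h - 10) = (h - 5)*(h - 4)^2*(h + 1)*(h^2 - 3*h + 2) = (h - 5)*(h - 4)^2*(h - 2)*(h + 1)*(h - 1)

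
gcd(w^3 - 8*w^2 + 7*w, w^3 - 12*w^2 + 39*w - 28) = w^2 - 8*w + 7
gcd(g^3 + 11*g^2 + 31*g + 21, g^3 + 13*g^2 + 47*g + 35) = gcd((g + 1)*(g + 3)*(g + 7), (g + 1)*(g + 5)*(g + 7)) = g^2 + 8*g + 7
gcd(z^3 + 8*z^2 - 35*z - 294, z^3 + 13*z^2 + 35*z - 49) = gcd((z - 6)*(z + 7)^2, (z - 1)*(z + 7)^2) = z^2 + 14*z + 49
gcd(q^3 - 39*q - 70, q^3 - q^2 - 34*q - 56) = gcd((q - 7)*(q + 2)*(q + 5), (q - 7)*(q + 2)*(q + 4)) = q^2 - 5*q - 14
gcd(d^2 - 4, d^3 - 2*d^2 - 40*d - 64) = d + 2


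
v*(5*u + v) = 5*u*v + v^2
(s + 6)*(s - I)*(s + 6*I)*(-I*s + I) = -I*s^4 + 5*s^3 - 5*I*s^3 + 25*s^2 - 30*s - 30*I*s + 36*I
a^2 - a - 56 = (a - 8)*(a + 7)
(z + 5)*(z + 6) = z^2 + 11*z + 30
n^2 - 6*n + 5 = (n - 5)*(n - 1)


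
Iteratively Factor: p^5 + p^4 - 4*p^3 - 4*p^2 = (p)*(p^4 + p^3 - 4*p^2 - 4*p) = p*(p + 1)*(p^3 - 4*p) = p^2*(p + 1)*(p^2 - 4) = p^2*(p + 1)*(p + 2)*(p - 2)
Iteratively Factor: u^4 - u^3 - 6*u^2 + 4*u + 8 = (u - 2)*(u^3 + u^2 - 4*u - 4) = (u - 2)^2*(u^2 + 3*u + 2) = (u - 2)^2*(u + 1)*(u + 2)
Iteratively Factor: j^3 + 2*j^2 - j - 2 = (j - 1)*(j^2 + 3*j + 2) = (j - 1)*(j + 2)*(j + 1)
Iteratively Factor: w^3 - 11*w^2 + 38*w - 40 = (w - 2)*(w^2 - 9*w + 20) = (w - 5)*(w - 2)*(w - 4)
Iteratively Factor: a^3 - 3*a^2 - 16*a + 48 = (a - 3)*(a^2 - 16) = (a - 4)*(a - 3)*(a + 4)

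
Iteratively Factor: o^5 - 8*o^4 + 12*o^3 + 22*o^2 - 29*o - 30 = (o - 2)*(o^4 - 6*o^3 + 22*o + 15) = (o - 2)*(o + 1)*(o^3 - 7*o^2 + 7*o + 15) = (o - 3)*(o - 2)*(o + 1)*(o^2 - 4*o - 5) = (o - 5)*(o - 3)*(o - 2)*(o + 1)*(o + 1)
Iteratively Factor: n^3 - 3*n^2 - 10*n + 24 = (n - 2)*(n^2 - n - 12) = (n - 2)*(n + 3)*(n - 4)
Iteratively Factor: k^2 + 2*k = (k + 2)*(k)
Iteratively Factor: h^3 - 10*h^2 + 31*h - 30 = (h - 2)*(h^2 - 8*h + 15) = (h - 5)*(h - 2)*(h - 3)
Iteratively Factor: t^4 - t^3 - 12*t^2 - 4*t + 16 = (t - 4)*(t^3 + 3*t^2 - 4) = (t - 4)*(t - 1)*(t^2 + 4*t + 4) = (t - 4)*(t - 1)*(t + 2)*(t + 2)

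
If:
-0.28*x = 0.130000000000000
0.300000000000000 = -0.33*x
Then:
No Solution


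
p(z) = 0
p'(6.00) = 0.00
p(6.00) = 0.00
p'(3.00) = 0.00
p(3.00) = 0.00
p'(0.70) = 0.00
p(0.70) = 0.00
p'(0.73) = 0.00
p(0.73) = 0.00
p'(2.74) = 0.00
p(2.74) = 0.00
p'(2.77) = 0.00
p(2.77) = 0.00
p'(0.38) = 0.00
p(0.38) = 0.00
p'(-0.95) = 0.00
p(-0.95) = 0.00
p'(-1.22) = 0.00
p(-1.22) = 0.00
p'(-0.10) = 0.00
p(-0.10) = 0.00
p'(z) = 0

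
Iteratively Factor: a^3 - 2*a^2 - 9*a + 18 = (a + 3)*(a^2 - 5*a + 6) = (a - 3)*(a + 3)*(a - 2)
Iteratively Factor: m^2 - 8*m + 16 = (m - 4)*(m - 4)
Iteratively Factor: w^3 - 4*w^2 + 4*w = (w - 2)*(w^2 - 2*w) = w*(w - 2)*(w - 2)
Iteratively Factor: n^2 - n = (n - 1)*(n)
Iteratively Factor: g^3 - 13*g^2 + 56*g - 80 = (g - 5)*(g^2 - 8*g + 16) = (g - 5)*(g - 4)*(g - 4)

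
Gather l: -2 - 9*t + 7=5 - 9*t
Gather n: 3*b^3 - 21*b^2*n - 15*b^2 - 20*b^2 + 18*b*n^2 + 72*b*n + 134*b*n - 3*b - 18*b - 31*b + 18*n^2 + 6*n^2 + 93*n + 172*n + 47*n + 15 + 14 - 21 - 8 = 3*b^3 - 35*b^2 - 52*b + n^2*(18*b + 24) + n*(-21*b^2 + 206*b + 312)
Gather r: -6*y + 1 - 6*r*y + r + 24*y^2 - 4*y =r*(1 - 6*y) + 24*y^2 - 10*y + 1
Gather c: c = c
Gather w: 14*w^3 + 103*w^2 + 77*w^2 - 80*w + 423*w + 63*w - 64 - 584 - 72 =14*w^3 + 180*w^2 + 406*w - 720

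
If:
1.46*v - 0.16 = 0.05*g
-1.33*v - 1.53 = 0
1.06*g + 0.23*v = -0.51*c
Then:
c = 76.99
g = -36.79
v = -1.15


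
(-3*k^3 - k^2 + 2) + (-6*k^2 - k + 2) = -3*k^3 - 7*k^2 - k + 4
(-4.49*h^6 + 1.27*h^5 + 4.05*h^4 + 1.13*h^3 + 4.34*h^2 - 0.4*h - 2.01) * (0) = 0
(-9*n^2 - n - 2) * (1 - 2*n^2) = 18*n^4 + 2*n^3 - 5*n^2 - n - 2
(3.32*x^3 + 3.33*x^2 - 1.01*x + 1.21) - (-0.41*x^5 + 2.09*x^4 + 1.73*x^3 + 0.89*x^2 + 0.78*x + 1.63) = 0.41*x^5 - 2.09*x^4 + 1.59*x^3 + 2.44*x^2 - 1.79*x - 0.42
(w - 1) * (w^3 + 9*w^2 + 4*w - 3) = w^4 + 8*w^3 - 5*w^2 - 7*w + 3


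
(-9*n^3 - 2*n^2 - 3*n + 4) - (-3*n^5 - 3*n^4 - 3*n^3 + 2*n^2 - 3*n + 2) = 3*n^5 + 3*n^4 - 6*n^3 - 4*n^2 + 2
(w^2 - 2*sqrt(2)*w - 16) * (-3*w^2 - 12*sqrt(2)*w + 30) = -3*w^4 - 6*sqrt(2)*w^3 + 126*w^2 + 132*sqrt(2)*w - 480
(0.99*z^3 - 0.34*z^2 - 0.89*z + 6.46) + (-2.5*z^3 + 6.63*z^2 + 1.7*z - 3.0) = -1.51*z^3 + 6.29*z^2 + 0.81*z + 3.46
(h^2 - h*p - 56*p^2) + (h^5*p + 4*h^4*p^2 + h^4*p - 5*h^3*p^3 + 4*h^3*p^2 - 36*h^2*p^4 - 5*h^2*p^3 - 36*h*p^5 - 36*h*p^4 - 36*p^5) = h^5*p + 4*h^4*p^2 + h^4*p - 5*h^3*p^3 + 4*h^3*p^2 - 36*h^2*p^4 - 5*h^2*p^3 + h^2 - 36*h*p^5 - 36*h*p^4 - h*p - 36*p^5 - 56*p^2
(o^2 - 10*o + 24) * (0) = 0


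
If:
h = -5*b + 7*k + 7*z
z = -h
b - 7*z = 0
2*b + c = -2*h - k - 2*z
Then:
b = 7*z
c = -125*z/7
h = -z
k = 27*z/7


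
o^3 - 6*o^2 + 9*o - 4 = (o - 4)*(o - 1)^2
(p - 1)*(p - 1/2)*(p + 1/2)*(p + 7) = p^4 + 6*p^3 - 29*p^2/4 - 3*p/2 + 7/4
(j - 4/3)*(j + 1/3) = j^2 - j - 4/9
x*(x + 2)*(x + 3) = x^3 + 5*x^2 + 6*x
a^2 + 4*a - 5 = (a - 1)*(a + 5)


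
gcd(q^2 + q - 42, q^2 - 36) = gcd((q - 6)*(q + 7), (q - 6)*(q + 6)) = q - 6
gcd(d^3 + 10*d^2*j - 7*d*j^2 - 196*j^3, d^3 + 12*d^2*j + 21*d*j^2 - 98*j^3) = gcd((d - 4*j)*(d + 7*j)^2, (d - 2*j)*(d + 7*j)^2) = d^2 + 14*d*j + 49*j^2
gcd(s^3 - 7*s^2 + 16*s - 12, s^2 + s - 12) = s - 3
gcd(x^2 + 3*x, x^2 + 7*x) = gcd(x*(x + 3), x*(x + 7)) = x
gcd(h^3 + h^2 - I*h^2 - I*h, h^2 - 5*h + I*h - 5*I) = 1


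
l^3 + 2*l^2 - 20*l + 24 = (l - 2)^2*(l + 6)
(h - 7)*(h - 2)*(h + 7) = h^3 - 2*h^2 - 49*h + 98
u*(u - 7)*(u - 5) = u^3 - 12*u^2 + 35*u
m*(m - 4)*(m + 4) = m^3 - 16*m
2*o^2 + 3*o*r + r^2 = (o + r)*(2*o + r)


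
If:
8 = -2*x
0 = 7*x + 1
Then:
No Solution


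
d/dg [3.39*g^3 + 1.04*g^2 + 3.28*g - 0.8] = 10.17*g^2 + 2.08*g + 3.28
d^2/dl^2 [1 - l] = 0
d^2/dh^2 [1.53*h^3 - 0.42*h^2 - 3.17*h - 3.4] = 9.18*h - 0.84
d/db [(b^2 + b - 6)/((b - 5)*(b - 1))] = (-7*b^2 + 22*b - 31)/(b^4 - 12*b^3 + 46*b^2 - 60*b + 25)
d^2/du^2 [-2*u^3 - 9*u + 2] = -12*u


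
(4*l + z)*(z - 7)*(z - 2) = 4*l*z^2 - 36*l*z + 56*l + z^3 - 9*z^2 + 14*z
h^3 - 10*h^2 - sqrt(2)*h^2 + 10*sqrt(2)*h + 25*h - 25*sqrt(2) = (h - 5)^2*(h - sqrt(2))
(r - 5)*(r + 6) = r^2 + r - 30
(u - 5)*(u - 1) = u^2 - 6*u + 5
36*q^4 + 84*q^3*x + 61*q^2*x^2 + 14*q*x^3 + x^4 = (q + x)^2*(6*q + x)^2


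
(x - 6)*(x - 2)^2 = x^3 - 10*x^2 + 28*x - 24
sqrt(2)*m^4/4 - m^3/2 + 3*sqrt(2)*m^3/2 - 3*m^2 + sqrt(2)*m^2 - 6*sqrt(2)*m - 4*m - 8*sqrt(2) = (m/2 + 1)*(m + 4)*(m - 2*sqrt(2))*(sqrt(2)*m/2 + 1)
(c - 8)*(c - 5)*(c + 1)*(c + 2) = c^4 - 10*c^3 + 3*c^2 + 94*c + 80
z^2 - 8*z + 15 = (z - 5)*(z - 3)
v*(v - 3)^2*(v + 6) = v^4 - 27*v^2 + 54*v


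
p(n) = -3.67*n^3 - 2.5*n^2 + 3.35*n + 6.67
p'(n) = -11.01*n^2 - 5.0*n + 3.35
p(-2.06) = 21.24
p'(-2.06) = -33.07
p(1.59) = -9.08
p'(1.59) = -32.43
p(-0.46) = 4.96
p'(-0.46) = 3.32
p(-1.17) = 5.21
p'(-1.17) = -5.87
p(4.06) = -266.55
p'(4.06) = -198.43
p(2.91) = -95.19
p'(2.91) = -104.43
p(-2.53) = 41.63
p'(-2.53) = -54.47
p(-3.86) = 167.56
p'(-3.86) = -141.39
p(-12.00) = 5948.23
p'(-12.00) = -1522.09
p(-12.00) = 5948.23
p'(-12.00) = -1522.09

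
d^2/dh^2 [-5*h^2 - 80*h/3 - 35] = -10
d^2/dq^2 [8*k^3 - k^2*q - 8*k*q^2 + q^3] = -16*k + 6*q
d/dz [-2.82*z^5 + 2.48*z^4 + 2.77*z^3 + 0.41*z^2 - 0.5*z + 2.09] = -14.1*z^4 + 9.92*z^3 + 8.31*z^2 + 0.82*z - 0.5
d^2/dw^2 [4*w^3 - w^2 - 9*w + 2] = 24*w - 2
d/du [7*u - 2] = 7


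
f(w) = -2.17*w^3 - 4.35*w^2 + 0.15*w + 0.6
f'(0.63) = -7.91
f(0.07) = 0.59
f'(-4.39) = -87.12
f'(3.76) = -124.60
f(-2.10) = 1.20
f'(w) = -6.51*w^2 - 8.7*w + 0.15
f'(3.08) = -88.40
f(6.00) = -623.82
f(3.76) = -175.69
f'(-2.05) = -9.37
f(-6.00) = 311.82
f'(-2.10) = -10.29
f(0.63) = -1.57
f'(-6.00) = -182.01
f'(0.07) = -0.49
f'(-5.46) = -146.42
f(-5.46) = 223.31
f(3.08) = -103.61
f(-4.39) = 99.70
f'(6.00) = -286.41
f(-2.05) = 0.71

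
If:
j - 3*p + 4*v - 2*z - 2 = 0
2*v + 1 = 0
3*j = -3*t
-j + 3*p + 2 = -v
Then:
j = -t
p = -t/3 - 1/2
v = -1/2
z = -5/4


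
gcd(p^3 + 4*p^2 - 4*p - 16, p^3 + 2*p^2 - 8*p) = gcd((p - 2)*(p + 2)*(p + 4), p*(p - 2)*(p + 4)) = p^2 + 2*p - 8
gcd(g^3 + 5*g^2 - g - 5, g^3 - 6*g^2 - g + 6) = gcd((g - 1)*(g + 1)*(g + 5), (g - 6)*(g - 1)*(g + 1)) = g^2 - 1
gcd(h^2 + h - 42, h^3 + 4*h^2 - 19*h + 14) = h + 7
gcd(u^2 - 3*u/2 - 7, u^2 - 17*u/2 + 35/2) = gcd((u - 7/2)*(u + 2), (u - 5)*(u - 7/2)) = u - 7/2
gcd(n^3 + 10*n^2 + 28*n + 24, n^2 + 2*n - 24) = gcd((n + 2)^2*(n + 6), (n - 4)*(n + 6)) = n + 6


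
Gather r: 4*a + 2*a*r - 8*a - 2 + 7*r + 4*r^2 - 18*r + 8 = -4*a + 4*r^2 + r*(2*a - 11) + 6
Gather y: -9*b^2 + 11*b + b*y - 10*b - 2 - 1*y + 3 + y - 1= -9*b^2 + b*y + b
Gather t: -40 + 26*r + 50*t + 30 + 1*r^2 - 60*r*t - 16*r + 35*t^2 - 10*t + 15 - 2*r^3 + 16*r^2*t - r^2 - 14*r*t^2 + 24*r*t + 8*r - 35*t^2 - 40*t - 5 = -2*r^3 - 14*r*t^2 + 18*r + t*(16*r^2 - 36*r)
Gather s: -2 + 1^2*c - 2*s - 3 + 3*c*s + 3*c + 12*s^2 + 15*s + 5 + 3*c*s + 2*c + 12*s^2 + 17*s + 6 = 6*c + 24*s^2 + s*(6*c + 30) + 6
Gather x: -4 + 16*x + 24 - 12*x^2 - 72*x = -12*x^2 - 56*x + 20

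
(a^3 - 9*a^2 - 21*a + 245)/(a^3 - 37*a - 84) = (a^2 - 2*a - 35)/(a^2 + 7*a + 12)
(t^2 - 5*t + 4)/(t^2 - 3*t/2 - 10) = 2*(t - 1)/(2*t + 5)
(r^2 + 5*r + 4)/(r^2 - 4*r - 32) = (r + 1)/(r - 8)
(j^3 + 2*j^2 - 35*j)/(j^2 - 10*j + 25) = j*(j + 7)/(j - 5)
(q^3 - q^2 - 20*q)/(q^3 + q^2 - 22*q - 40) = q/(q + 2)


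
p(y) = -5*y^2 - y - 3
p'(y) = -10*y - 1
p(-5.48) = -147.67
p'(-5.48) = 53.80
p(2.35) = -32.96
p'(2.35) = -24.50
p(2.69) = -41.87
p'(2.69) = -27.90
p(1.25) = -12.06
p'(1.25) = -13.50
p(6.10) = -195.15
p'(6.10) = -62.00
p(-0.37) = -3.31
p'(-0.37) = 2.70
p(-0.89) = -6.07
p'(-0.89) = 7.90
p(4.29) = -99.31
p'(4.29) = -43.90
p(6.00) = -189.00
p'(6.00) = -61.00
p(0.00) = -3.00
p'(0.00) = -1.00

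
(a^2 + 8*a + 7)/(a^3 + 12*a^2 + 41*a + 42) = (a + 1)/(a^2 + 5*a + 6)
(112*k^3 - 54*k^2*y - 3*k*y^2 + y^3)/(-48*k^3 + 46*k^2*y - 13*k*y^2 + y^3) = (7*k + y)/(-3*k + y)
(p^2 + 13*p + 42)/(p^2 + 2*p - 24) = (p + 7)/(p - 4)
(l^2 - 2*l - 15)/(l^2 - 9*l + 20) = (l + 3)/(l - 4)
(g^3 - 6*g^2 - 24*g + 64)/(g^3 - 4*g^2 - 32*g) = (g - 2)/g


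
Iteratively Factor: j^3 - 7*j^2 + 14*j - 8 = (j - 2)*(j^2 - 5*j + 4) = (j - 2)*(j - 1)*(j - 4)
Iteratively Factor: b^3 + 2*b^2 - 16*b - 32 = (b + 4)*(b^2 - 2*b - 8) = (b - 4)*(b + 4)*(b + 2)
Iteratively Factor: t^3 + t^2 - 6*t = (t + 3)*(t^2 - 2*t) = t*(t + 3)*(t - 2)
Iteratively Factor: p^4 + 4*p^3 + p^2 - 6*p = (p + 3)*(p^3 + p^2 - 2*p) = (p - 1)*(p + 3)*(p^2 + 2*p) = p*(p - 1)*(p + 3)*(p + 2)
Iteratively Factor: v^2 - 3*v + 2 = (v - 2)*(v - 1)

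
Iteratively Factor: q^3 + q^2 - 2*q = (q)*(q^2 + q - 2) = q*(q - 1)*(q + 2)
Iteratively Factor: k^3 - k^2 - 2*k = (k - 2)*(k^2 + k) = k*(k - 2)*(k + 1)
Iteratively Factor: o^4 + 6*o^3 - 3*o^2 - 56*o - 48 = (o + 1)*(o^3 + 5*o^2 - 8*o - 48) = (o + 1)*(o + 4)*(o^2 + o - 12) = (o + 1)*(o + 4)^2*(o - 3)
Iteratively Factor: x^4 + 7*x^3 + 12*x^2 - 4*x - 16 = (x + 4)*(x^3 + 3*x^2 - 4) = (x + 2)*(x + 4)*(x^2 + x - 2) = (x - 1)*(x + 2)*(x + 4)*(x + 2)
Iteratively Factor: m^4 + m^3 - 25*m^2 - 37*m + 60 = (m - 5)*(m^3 + 6*m^2 + 5*m - 12) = (m - 5)*(m + 4)*(m^2 + 2*m - 3) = (m - 5)*(m - 1)*(m + 4)*(m + 3)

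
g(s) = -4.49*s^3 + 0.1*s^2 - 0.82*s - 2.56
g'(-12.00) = -1942.90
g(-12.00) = 7780.40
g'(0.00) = -0.82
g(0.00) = -2.56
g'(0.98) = -13.56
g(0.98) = -7.49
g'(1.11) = -17.19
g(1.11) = -9.49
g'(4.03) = -218.78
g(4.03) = -298.11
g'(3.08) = -127.99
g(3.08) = -135.33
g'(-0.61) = -5.95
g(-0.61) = -1.00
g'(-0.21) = -1.46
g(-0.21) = -2.34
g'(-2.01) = -55.64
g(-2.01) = 35.95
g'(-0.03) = -0.84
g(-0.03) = -2.54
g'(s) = -13.47*s^2 + 0.2*s - 0.82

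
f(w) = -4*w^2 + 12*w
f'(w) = 12 - 8*w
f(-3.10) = -75.64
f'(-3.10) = 36.80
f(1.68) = 8.87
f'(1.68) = -1.44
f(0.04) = 0.47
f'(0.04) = 11.68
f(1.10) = 8.36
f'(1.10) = 3.20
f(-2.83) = -66.00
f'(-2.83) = 34.64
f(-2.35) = -50.29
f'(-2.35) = 30.80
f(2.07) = 7.70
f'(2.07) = -4.56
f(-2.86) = -67.04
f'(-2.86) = 34.88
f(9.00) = -216.00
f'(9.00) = -60.00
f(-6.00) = -216.00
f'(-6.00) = 60.00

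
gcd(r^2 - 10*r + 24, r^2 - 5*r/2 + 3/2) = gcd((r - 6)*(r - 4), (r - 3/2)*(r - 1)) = 1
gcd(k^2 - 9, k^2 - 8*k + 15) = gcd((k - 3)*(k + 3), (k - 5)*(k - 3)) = k - 3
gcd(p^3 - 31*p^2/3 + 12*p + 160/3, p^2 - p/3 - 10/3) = p + 5/3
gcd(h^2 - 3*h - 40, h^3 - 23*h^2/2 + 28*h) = h - 8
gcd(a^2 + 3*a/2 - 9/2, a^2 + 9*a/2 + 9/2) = a + 3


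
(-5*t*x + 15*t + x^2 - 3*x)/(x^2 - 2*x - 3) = (-5*t + x)/(x + 1)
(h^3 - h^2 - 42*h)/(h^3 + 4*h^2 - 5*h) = (h^2 - h - 42)/(h^2 + 4*h - 5)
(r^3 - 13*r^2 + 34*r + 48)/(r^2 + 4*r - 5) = (r^3 - 13*r^2 + 34*r + 48)/(r^2 + 4*r - 5)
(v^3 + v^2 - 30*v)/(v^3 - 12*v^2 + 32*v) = (v^2 + v - 30)/(v^2 - 12*v + 32)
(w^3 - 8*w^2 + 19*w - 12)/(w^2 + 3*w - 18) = (w^2 - 5*w + 4)/(w + 6)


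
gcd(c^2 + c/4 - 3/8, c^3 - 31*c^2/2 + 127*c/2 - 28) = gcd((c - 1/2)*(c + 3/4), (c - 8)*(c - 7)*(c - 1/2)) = c - 1/2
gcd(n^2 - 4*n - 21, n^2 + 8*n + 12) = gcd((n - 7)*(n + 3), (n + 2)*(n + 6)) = 1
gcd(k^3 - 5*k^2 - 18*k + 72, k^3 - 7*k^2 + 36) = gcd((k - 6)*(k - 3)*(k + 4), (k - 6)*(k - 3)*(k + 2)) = k^2 - 9*k + 18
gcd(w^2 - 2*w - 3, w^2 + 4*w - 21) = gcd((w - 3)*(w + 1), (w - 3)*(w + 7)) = w - 3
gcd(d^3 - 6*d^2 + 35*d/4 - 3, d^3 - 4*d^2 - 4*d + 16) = d - 4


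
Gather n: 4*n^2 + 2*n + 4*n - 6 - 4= 4*n^2 + 6*n - 10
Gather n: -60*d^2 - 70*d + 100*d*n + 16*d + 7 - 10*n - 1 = -60*d^2 - 54*d + n*(100*d - 10) + 6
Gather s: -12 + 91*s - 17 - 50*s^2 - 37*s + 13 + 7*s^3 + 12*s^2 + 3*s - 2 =7*s^3 - 38*s^2 + 57*s - 18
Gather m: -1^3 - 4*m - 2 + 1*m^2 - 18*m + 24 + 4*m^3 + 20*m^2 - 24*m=4*m^3 + 21*m^2 - 46*m + 21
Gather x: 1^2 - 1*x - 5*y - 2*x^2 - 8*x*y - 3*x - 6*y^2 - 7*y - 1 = -2*x^2 + x*(-8*y - 4) - 6*y^2 - 12*y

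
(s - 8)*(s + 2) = s^2 - 6*s - 16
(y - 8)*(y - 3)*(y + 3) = y^3 - 8*y^2 - 9*y + 72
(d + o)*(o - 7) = d*o - 7*d + o^2 - 7*o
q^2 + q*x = q*(q + x)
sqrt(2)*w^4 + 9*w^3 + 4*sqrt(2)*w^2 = w^2*(w + 4*sqrt(2))*(sqrt(2)*w + 1)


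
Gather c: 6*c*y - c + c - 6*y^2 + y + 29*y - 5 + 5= 6*c*y - 6*y^2 + 30*y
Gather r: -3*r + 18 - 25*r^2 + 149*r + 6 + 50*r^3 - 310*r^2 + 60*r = 50*r^3 - 335*r^2 + 206*r + 24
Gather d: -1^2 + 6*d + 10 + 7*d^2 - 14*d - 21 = 7*d^2 - 8*d - 12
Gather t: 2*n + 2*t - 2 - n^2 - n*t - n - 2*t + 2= -n^2 - n*t + n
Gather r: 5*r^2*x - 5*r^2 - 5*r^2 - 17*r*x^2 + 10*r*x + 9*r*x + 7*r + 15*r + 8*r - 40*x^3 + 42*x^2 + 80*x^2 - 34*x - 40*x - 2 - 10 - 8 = r^2*(5*x - 10) + r*(-17*x^2 + 19*x + 30) - 40*x^3 + 122*x^2 - 74*x - 20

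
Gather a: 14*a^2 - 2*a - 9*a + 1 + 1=14*a^2 - 11*a + 2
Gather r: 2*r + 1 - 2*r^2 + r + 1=-2*r^2 + 3*r + 2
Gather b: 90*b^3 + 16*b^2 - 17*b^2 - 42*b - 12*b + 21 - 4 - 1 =90*b^3 - b^2 - 54*b + 16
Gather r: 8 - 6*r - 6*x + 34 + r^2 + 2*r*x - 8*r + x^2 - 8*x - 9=r^2 + r*(2*x - 14) + x^2 - 14*x + 33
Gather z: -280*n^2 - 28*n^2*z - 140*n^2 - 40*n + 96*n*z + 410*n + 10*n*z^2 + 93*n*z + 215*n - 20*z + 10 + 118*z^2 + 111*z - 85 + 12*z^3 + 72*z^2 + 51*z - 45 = -420*n^2 + 585*n + 12*z^3 + z^2*(10*n + 190) + z*(-28*n^2 + 189*n + 142) - 120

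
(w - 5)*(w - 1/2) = w^2 - 11*w/2 + 5/2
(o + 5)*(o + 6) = o^2 + 11*o + 30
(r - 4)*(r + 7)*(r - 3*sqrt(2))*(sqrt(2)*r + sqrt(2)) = sqrt(2)*r^4 - 6*r^3 + 4*sqrt(2)*r^3 - 25*sqrt(2)*r^2 - 24*r^2 - 28*sqrt(2)*r + 150*r + 168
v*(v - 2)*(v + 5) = v^3 + 3*v^2 - 10*v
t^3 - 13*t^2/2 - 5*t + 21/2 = (t - 7)*(t - 1)*(t + 3/2)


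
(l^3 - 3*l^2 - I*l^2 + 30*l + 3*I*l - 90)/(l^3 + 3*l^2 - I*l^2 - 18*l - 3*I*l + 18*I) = (l^2 - I*l + 30)/(l^2 + l*(6 - I) - 6*I)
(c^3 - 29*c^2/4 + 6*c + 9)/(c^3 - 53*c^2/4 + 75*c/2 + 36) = (c - 2)/(c - 8)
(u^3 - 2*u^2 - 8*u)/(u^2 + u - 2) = u*(u - 4)/(u - 1)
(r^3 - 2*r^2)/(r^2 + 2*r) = r*(r - 2)/(r + 2)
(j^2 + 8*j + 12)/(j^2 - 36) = (j + 2)/(j - 6)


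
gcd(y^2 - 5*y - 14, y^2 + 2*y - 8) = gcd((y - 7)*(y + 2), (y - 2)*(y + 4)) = 1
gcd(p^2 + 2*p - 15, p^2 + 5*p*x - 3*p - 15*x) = p - 3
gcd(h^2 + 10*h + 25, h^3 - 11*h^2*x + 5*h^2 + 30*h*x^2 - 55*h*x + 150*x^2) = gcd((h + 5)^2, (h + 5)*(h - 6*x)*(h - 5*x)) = h + 5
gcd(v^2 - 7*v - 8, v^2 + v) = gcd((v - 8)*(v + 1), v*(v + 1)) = v + 1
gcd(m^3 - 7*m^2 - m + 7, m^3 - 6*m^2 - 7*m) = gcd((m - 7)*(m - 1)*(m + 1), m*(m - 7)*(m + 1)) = m^2 - 6*m - 7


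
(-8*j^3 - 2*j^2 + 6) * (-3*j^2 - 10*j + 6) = 24*j^5 + 86*j^4 - 28*j^3 - 30*j^2 - 60*j + 36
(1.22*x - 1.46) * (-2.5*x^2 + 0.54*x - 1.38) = -3.05*x^3 + 4.3088*x^2 - 2.472*x + 2.0148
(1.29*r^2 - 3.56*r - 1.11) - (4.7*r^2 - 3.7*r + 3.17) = -3.41*r^2 + 0.14*r - 4.28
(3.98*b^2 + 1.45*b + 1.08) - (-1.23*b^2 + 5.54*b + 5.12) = 5.21*b^2 - 4.09*b - 4.04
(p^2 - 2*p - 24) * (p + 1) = p^3 - p^2 - 26*p - 24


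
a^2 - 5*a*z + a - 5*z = (a + 1)*(a - 5*z)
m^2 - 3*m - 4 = (m - 4)*(m + 1)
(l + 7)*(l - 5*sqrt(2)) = l^2 - 5*sqrt(2)*l + 7*l - 35*sqrt(2)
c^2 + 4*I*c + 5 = (c - I)*(c + 5*I)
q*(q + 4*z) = q^2 + 4*q*z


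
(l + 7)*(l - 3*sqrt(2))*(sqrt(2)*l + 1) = sqrt(2)*l^3 - 5*l^2 + 7*sqrt(2)*l^2 - 35*l - 3*sqrt(2)*l - 21*sqrt(2)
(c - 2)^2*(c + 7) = c^3 + 3*c^2 - 24*c + 28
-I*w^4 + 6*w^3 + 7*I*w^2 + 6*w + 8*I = (w - I)*(w + 2*I)*(w + 4*I)*(-I*w + 1)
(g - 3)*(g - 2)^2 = g^3 - 7*g^2 + 16*g - 12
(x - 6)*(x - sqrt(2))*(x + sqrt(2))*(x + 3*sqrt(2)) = x^4 - 6*x^3 + 3*sqrt(2)*x^3 - 18*sqrt(2)*x^2 - 2*x^2 - 6*sqrt(2)*x + 12*x + 36*sqrt(2)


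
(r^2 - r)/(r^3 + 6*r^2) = (r - 1)/(r*(r + 6))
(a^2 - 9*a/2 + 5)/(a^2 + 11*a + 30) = (a^2 - 9*a/2 + 5)/(a^2 + 11*a + 30)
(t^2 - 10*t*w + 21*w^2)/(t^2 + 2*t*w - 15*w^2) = (t - 7*w)/(t + 5*w)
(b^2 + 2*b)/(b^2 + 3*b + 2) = b/(b + 1)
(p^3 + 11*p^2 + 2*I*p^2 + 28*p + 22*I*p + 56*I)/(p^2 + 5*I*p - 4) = (p^3 + p^2*(11 + 2*I) + p*(28 + 22*I) + 56*I)/(p^2 + 5*I*p - 4)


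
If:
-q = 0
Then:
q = 0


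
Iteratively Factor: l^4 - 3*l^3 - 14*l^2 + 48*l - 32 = (l - 4)*(l^3 + l^2 - 10*l + 8) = (l - 4)*(l + 4)*(l^2 - 3*l + 2) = (l - 4)*(l - 2)*(l + 4)*(l - 1)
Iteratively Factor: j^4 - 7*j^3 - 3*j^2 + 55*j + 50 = (j - 5)*(j^3 - 2*j^2 - 13*j - 10) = (j - 5)^2*(j^2 + 3*j + 2) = (j - 5)^2*(j + 2)*(j + 1)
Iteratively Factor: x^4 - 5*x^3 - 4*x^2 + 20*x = (x + 2)*(x^3 - 7*x^2 + 10*x) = (x - 5)*(x + 2)*(x^2 - 2*x) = (x - 5)*(x - 2)*(x + 2)*(x)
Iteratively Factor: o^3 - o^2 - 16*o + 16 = (o + 4)*(o^2 - 5*o + 4) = (o - 4)*(o + 4)*(o - 1)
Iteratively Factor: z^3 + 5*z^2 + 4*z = (z + 4)*(z^2 + z) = z*(z + 4)*(z + 1)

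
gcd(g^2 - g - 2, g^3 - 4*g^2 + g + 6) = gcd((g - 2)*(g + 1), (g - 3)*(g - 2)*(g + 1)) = g^2 - g - 2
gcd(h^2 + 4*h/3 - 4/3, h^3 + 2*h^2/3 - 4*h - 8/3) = h + 2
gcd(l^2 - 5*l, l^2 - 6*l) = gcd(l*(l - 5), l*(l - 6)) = l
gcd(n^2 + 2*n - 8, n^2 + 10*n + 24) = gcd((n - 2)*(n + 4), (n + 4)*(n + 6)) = n + 4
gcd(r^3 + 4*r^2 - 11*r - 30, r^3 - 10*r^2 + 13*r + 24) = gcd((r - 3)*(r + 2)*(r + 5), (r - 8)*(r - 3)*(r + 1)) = r - 3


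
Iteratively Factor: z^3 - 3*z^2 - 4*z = (z - 4)*(z^2 + z) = z*(z - 4)*(z + 1)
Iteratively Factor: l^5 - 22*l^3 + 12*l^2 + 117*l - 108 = (l + 3)*(l^4 - 3*l^3 - 13*l^2 + 51*l - 36) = (l - 3)*(l + 3)*(l^3 - 13*l + 12) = (l - 3)*(l - 1)*(l + 3)*(l^2 + l - 12) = (l - 3)^2*(l - 1)*(l + 3)*(l + 4)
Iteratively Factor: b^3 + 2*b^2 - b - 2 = (b + 1)*(b^2 + b - 2) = (b - 1)*(b + 1)*(b + 2)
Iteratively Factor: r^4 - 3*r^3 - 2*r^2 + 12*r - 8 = (r + 2)*(r^3 - 5*r^2 + 8*r - 4) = (r - 1)*(r + 2)*(r^2 - 4*r + 4) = (r - 2)*(r - 1)*(r + 2)*(r - 2)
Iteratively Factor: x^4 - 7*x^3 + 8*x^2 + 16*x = (x)*(x^3 - 7*x^2 + 8*x + 16) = x*(x + 1)*(x^2 - 8*x + 16) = x*(x - 4)*(x + 1)*(x - 4)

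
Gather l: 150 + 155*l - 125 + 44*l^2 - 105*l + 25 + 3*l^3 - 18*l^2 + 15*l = 3*l^3 + 26*l^2 + 65*l + 50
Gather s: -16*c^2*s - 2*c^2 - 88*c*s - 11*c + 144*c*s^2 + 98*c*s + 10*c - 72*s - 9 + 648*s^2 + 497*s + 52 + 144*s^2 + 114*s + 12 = -2*c^2 - c + s^2*(144*c + 792) + s*(-16*c^2 + 10*c + 539) + 55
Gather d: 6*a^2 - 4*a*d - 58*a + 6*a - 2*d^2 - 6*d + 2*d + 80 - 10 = 6*a^2 - 52*a - 2*d^2 + d*(-4*a - 4) + 70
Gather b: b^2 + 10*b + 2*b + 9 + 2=b^2 + 12*b + 11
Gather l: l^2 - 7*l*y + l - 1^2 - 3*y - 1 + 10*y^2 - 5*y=l^2 + l*(1 - 7*y) + 10*y^2 - 8*y - 2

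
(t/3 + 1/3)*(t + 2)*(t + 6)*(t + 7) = t^4/3 + 16*t^3/3 + 83*t^2/3 + 152*t/3 + 28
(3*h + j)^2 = 9*h^2 + 6*h*j + j^2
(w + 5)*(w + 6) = w^2 + 11*w + 30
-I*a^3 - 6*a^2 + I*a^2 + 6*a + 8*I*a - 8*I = (a - 4*I)*(a - 2*I)*(-I*a + I)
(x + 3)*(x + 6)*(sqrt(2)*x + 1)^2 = 2*x^4 + 2*sqrt(2)*x^3 + 18*x^3 + 18*sqrt(2)*x^2 + 37*x^2 + 9*x + 36*sqrt(2)*x + 18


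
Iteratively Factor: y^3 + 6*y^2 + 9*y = (y)*(y^2 + 6*y + 9) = y*(y + 3)*(y + 3)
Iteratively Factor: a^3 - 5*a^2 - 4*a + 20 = (a - 2)*(a^2 - 3*a - 10) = (a - 5)*(a - 2)*(a + 2)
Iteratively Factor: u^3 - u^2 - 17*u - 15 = (u + 3)*(u^2 - 4*u - 5) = (u + 1)*(u + 3)*(u - 5)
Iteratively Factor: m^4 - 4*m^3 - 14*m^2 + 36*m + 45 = (m + 3)*(m^3 - 7*m^2 + 7*m + 15) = (m + 1)*(m + 3)*(m^2 - 8*m + 15) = (m - 5)*(m + 1)*(m + 3)*(m - 3)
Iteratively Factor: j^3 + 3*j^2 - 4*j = (j)*(j^2 + 3*j - 4) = j*(j - 1)*(j + 4)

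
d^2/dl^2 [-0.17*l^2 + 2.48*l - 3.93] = -0.340000000000000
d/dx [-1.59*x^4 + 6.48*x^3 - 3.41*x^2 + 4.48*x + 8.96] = -6.36*x^3 + 19.44*x^2 - 6.82*x + 4.48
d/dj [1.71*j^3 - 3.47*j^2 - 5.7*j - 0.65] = 5.13*j^2 - 6.94*j - 5.7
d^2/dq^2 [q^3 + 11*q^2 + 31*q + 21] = 6*q + 22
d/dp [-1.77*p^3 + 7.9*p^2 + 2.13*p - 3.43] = -5.31*p^2 + 15.8*p + 2.13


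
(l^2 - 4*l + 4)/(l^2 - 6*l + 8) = (l - 2)/(l - 4)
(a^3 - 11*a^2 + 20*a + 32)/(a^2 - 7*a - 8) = a - 4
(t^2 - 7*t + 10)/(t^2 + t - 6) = (t - 5)/(t + 3)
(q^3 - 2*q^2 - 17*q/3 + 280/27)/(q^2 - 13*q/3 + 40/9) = q + 7/3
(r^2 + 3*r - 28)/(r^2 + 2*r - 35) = (r - 4)/(r - 5)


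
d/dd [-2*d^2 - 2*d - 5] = -4*d - 2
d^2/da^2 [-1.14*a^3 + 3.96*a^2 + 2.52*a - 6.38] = 7.92 - 6.84*a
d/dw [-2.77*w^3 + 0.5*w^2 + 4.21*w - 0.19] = -8.31*w^2 + 1.0*w + 4.21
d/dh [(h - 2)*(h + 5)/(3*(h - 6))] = (h^2 - 12*h - 8)/(3*(h^2 - 12*h + 36))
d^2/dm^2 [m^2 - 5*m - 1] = 2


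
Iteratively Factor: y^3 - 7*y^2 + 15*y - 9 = (y - 3)*(y^2 - 4*y + 3) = (y - 3)*(y - 1)*(y - 3)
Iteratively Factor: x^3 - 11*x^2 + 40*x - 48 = (x - 3)*(x^2 - 8*x + 16) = (x - 4)*(x - 3)*(x - 4)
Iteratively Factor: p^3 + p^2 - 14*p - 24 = (p + 2)*(p^2 - p - 12) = (p + 2)*(p + 3)*(p - 4)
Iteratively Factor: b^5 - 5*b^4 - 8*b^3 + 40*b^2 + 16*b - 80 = (b - 2)*(b^4 - 3*b^3 - 14*b^2 + 12*b + 40) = (b - 5)*(b - 2)*(b^3 + 2*b^2 - 4*b - 8) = (b - 5)*(b - 2)*(b + 2)*(b^2 - 4) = (b - 5)*(b - 2)^2*(b + 2)*(b + 2)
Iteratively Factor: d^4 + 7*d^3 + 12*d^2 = (d)*(d^3 + 7*d^2 + 12*d) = d*(d + 3)*(d^2 + 4*d) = d^2*(d + 3)*(d + 4)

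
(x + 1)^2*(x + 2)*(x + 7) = x^4 + 11*x^3 + 33*x^2 + 37*x + 14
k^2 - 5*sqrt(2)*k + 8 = (k - 4*sqrt(2))*(k - sqrt(2))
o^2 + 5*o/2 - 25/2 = (o - 5/2)*(o + 5)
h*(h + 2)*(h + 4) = h^3 + 6*h^2 + 8*h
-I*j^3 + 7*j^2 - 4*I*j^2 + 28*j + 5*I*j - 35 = (j + 5)*(j + 7*I)*(-I*j + I)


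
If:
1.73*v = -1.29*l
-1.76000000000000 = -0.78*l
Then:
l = 2.26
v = -1.68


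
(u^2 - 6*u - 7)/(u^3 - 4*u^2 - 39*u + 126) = (u + 1)/(u^2 + 3*u - 18)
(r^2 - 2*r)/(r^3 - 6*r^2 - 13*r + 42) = r/(r^2 - 4*r - 21)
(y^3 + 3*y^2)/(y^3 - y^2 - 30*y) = y*(y + 3)/(y^2 - y - 30)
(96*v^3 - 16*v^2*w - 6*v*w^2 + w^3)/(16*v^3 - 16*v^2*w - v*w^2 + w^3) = (6*v - w)/(v - w)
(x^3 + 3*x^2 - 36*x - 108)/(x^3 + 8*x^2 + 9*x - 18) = (x - 6)/(x - 1)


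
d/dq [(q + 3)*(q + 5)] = 2*q + 8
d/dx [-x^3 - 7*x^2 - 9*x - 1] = -3*x^2 - 14*x - 9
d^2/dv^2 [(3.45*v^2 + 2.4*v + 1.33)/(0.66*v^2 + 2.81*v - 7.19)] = (-10.70586*v^3 + 101.705868*v^2 + 83.1334680000001*v + 487.3082)/(0.287496*v^6 + 3.672108*v^5 + 6.238386*v^4 - 57.819403*v^3 - 67.960599*v^2 + 435.798123*v - 371.694959)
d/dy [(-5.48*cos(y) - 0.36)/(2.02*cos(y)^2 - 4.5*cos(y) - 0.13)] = (-11.0696*cos(y)^2 - 1.4544*cos(y) + 0.9076)*sin(y)/(4.0804*cos(y)^4 - 18.18*cos(y)^3 + 19.7248*cos(y)^2 + 1.17*cos(y) + 0.0169)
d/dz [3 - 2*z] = -2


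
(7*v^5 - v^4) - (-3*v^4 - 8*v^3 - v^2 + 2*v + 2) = 7*v^5 + 2*v^4 + 8*v^3 + v^2 - 2*v - 2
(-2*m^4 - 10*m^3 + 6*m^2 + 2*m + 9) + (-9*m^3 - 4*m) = -2*m^4 - 19*m^3 + 6*m^2 - 2*m + 9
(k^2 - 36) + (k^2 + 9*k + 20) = 2*k^2 + 9*k - 16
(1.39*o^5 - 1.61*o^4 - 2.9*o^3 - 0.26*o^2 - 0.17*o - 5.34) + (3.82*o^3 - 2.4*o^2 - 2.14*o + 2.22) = 1.39*o^5 - 1.61*o^4 + 0.92*o^3 - 2.66*o^2 - 2.31*o - 3.12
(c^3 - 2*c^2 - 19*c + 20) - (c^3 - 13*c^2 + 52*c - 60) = 11*c^2 - 71*c + 80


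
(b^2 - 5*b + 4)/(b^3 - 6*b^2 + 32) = (b - 1)/(b^2 - 2*b - 8)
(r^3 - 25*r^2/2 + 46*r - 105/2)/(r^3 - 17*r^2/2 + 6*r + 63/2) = (2*r - 5)/(2*r + 3)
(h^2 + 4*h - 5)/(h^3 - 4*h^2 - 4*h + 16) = (h^2 + 4*h - 5)/(h^3 - 4*h^2 - 4*h + 16)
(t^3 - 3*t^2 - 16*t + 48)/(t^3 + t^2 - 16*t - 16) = (t - 3)/(t + 1)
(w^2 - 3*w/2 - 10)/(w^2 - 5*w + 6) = (w^2 - 3*w/2 - 10)/(w^2 - 5*w + 6)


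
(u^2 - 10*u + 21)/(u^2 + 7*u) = (u^2 - 10*u + 21)/(u*(u + 7))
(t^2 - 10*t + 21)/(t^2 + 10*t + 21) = (t^2 - 10*t + 21)/(t^2 + 10*t + 21)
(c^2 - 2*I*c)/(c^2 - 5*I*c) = (c - 2*I)/(c - 5*I)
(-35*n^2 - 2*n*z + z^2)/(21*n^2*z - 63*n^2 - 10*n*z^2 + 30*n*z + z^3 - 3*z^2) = (5*n + z)/(-3*n*z + 9*n + z^2 - 3*z)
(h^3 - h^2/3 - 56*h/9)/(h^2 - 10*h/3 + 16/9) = h*(3*h + 7)/(3*h - 2)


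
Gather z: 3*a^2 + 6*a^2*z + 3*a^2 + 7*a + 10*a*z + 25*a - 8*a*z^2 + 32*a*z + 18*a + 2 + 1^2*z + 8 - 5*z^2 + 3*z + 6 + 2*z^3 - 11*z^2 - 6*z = 6*a^2 + 50*a + 2*z^3 + z^2*(-8*a - 16) + z*(6*a^2 + 42*a - 2) + 16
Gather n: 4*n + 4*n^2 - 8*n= 4*n^2 - 4*n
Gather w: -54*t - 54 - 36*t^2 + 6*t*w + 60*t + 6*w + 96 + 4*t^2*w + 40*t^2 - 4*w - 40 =4*t^2 + 6*t + w*(4*t^2 + 6*t + 2) + 2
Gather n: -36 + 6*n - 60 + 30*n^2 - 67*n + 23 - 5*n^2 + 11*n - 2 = 25*n^2 - 50*n - 75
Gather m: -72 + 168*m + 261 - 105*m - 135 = 63*m + 54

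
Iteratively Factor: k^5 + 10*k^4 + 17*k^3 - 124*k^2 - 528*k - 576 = (k + 3)*(k^4 + 7*k^3 - 4*k^2 - 112*k - 192) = (k + 3)^2*(k^3 + 4*k^2 - 16*k - 64) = (k + 3)^2*(k + 4)*(k^2 - 16) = (k - 4)*(k + 3)^2*(k + 4)*(k + 4)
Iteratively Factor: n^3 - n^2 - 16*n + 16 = (n + 4)*(n^2 - 5*n + 4) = (n - 4)*(n + 4)*(n - 1)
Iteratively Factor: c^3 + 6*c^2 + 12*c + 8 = (c + 2)*(c^2 + 4*c + 4) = (c + 2)^2*(c + 2)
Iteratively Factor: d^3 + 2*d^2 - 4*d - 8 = (d + 2)*(d^2 - 4) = (d - 2)*(d + 2)*(d + 2)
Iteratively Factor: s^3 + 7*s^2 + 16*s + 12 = (s + 3)*(s^2 + 4*s + 4) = (s + 2)*(s + 3)*(s + 2)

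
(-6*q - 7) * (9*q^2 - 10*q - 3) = -54*q^3 - 3*q^2 + 88*q + 21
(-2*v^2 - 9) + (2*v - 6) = -2*v^2 + 2*v - 15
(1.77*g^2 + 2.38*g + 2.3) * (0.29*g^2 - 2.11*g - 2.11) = 0.5133*g^4 - 3.0445*g^3 - 8.0895*g^2 - 9.8748*g - 4.853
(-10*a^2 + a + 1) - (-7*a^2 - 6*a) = -3*a^2 + 7*a + 1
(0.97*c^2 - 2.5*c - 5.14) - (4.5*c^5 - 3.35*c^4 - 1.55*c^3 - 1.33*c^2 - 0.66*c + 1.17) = -4.5*c^5 + 3.35*c^4 + 1.55*c^3 + 2.3*c^2 - 1.84*c - 6.31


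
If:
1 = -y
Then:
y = -1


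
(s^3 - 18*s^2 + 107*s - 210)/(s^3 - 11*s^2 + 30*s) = (s - 7)/s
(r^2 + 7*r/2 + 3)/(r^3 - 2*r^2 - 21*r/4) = 2*(r + 2)/(r*(2*r - 7))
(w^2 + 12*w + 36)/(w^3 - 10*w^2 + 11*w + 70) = (w^2 + 12*w + 36)/(w^3 - 10*w^2 + 11*w + 70)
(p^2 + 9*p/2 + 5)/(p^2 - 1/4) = 2*(2*p^2 + 9*p + 10)/(4*p^2 - 1)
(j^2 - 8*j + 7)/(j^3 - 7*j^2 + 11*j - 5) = (j - 7)/(j^2 - 6*j + 5)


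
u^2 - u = u*(u - 1)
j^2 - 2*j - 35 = (j - 7)*(j + 5)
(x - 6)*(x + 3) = x^2 - 3*x - 18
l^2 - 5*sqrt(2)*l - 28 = (l - 7*sqrt(2))*(l + 2*sqrt(2))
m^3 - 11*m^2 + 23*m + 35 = (m - 7)*(m - 5)*(m + 1)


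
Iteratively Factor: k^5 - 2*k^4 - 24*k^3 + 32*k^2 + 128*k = (k + 4)*(k^4 - 6*k^3 + 32*k) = (k + 2)*(k + 4)*(k^3 - 8*k^2 + 16*k) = (k - 4)*(k + 2)*(k + 4)*(k^2 - 4*k) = k*(k - 4)*(k + 2)*(k + 4)*(k - 4)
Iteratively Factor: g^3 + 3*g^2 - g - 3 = (g + 1)*(g^2 + 2*g - 3) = (g - 1)*(g + 1)*(g + 3)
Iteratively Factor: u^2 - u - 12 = (u + 3)*(u - 4)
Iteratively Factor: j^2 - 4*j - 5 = (j - 5)*(j + 1)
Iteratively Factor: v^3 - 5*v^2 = (v)*(v^2 - 5*v) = v*(v - 5)*(v)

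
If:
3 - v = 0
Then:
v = 3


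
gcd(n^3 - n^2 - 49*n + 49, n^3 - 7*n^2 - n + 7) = n^2 - 8*n + 7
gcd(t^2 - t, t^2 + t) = t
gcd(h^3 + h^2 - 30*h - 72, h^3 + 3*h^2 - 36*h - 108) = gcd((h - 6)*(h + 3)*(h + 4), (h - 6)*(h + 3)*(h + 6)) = h^2 - 3*h - 18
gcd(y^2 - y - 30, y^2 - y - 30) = y^2 - y - 30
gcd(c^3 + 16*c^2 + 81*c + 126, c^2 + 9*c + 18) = c^2 + 9*c + 18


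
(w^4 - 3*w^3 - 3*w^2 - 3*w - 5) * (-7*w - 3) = -7*w^5 + 18*w^4 + 30*w^3 + 30*w^2 + 44*w + 15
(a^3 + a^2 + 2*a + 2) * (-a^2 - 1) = -a^5 - a^4 - 3*a^3 - 3*a^2 - 2*a - 2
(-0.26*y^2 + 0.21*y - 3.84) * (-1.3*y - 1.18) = 0.338*y^3 + 0.0338*y^2 + 4.7442*y + 4.5312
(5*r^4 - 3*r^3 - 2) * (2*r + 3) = 10*r^5 + 9*r^4 - 9*r^3 - 4*r - 6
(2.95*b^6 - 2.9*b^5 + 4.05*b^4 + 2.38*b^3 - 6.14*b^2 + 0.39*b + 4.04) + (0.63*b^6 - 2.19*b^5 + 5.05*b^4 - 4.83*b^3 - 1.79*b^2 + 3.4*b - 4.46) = 3.58*b^6 - 5.09*b^5 + 9.1*b^4 - 2.45*b^3 - 7.93*b^2 + 3.79*b - 0.42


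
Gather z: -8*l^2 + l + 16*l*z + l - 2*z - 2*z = -8*l^2 + 2*l + z*(16*l - 4)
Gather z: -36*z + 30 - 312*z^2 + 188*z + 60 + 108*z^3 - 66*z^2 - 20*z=108*z^3 - 378*z^2 + 132*z + 90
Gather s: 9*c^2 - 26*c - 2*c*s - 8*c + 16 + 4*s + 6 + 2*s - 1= 9*c^2 - 34*c + s*(6 - 2*c) + 21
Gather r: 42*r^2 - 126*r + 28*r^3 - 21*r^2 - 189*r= 28*r^3 + 21*r^2 - 315*r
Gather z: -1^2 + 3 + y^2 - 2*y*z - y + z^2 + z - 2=y^2 - y + z^2 + z*(1 - 2*y)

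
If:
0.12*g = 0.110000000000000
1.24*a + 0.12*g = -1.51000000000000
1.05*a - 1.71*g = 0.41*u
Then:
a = -1.31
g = 0.92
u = -7.17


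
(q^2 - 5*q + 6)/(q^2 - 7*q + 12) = (q - 2)/(q - 4)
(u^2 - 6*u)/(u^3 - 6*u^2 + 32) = u*(u - 6)/(u^3 - 6*u^2 + 32)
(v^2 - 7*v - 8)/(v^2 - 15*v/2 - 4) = 2*(v + 1)/(2*v + 1)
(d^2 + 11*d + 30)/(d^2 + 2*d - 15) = (d + 6)/(d - 3)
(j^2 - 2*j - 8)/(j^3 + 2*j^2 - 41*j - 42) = (j^2 - 2*j - 8)/(j^3 + 2*j^2 - 41*j - 42)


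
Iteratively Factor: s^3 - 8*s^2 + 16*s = (s)*(s^2 - 8*s + 16) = s*(s - 4)*(s - 4)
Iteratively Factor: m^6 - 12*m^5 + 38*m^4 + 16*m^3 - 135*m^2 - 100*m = (m)*(m^5 - 12*m^4 + 38*m^3 + 16*m^2 - 135*m - 100) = m*(m + 1)*(m^4 - 13*m^3 + 51*m^2 - 35*m - 100) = m*(m + 1)^2*(m^3 - 14*m^2 + 65*m - 100) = m*(m - 5)*(m + 1)^2*(m^2 - 9*m + 20) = m*(m - 5)^2*(m + 1)^2*(m - 4)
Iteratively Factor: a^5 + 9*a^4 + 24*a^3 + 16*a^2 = (a)*(a^4 + 9*a^3 + 24*a^2 + 16*a) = a*(a + 1)*(a^3 + 8*a^2 + 16*a) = a*(a + 1)*(a + 4)*(a^2 + 4*a) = a*(a + 1)*(a + 4)^2*(a)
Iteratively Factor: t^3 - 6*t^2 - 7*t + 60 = (t - 4)*(t^2 - 2*t - 15) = (t - 5)*(t - 4)*(t + 3)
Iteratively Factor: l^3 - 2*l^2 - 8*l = (l)*(l^2 - 2*l - 8) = l*(l + 2)*(l - 4)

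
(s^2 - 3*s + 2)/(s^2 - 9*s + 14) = (s - 1)/(s - 7)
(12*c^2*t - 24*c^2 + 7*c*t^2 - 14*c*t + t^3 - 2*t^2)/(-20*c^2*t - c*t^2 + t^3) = (3*c*t - 6*c + t^2 - 2*t)/(t*(-5*c + t))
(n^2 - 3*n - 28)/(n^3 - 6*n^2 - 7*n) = (n + 4)/(n*(n + 1))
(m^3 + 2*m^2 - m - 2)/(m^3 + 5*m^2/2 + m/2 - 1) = 2*(m - 1)/(2*m - 1)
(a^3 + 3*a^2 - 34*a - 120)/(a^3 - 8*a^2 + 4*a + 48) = (a^2 + 9*a + 20)/(a^2 - 2*a - 8)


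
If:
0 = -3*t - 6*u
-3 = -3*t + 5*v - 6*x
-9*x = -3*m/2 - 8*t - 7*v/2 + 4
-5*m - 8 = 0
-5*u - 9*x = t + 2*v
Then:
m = -8/5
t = 1711/1895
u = -1711/3790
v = 183/1895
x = 489/3790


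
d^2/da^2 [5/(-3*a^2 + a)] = 10*(3*a*(3*a - 1) - (6*a - 1)^2)/(a^3*(3*a - 1)^3)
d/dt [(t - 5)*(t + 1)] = 2*t - 4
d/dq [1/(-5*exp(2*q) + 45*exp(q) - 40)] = (2*exp(q) - 9)*exp(q)/(5*(exp(2*q) - 9*exp(q) + 8)^2)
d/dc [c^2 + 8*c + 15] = 2*c + 8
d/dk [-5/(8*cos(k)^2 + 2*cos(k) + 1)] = -10*(8*cos(k) + 1)*sin(k)/(8*cos(k)^2 + 2*cos(k) + 1)^2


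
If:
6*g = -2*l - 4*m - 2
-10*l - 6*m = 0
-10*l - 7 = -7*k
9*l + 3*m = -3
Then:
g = -11/12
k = -1/14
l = -3/4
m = 5/4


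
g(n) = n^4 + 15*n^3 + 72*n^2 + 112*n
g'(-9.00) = -455.00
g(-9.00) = 450.00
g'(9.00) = 7969.00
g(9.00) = 24336.00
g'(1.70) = 506.50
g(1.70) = 480.53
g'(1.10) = 330.17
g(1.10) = 231.75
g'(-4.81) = 15.35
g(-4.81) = -6.91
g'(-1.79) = -24.52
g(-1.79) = -45.55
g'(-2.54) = -28.99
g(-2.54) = -24.15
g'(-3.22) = -18.65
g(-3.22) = -7.41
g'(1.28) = 378.44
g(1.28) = 295.47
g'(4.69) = 2189.83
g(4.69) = 4140.25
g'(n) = 4*n^3 + 45*n^2 + 144*n + 112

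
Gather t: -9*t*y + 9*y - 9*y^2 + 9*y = -9*t*y - 9*y^2 + 18*y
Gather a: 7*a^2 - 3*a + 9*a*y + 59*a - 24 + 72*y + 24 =7*a^2 + a*(9*y + 56) + 72*y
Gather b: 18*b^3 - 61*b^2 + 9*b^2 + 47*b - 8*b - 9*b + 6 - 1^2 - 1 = 18*b^3 - 52*b^2 + 30*b + 4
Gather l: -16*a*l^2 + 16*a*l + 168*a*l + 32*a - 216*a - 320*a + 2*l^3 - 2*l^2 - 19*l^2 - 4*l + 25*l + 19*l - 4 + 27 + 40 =-504*a + 2*l^3 + l^2*(-16*a - 21) + l*(184*a + 40) + 63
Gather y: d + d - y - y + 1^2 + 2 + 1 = 2*d - 2*y + 4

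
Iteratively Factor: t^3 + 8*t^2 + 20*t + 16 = (t + 2)*(t^2 + 6*t + 8) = (t + 2)^2*(t + 4)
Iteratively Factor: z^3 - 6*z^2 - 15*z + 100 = (z + 4)*(z^2 - 10*z + 25) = (z - 5)*(z + 4)*(z - 5)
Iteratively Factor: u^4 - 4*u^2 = (u - 2)*(u^3 + 2*u^2) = (u - 2)*(u + 2)*(u^2) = u*(u - 2)*(u + 2)*(u)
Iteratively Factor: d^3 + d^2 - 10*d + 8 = (d - 1)*(d^2 + 2*d - 8) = (d - 2)*(d - 1)*(d + 4)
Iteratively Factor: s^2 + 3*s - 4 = (s - 1)*(s + 4)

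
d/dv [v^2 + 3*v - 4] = 2*v + 3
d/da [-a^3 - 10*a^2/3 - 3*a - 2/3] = -3*a^2 - 20*a/3 - 3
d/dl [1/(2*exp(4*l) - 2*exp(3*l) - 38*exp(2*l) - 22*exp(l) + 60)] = (-4*exp(3*l) + 3*exp(2*l) + 38*exp(l) + 11)*exp(l)/(2*(-exp(4*l) + exp(3*l) + 19*exp(2*l) + 11*exp(l) - 30)^2)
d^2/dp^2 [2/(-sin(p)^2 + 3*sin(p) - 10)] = 2*(4*sin(p)^4 - 9*sin(p)^3 - 37*sin(p)^2 + 48*sin(p) + 2)/(sin(p)^2 - 3*sin(p) + 10)^3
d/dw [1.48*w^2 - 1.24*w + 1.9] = 2.96*w - 1.24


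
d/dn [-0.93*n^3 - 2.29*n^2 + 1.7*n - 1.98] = -2.79*n^2 - 4.58*n + 1.7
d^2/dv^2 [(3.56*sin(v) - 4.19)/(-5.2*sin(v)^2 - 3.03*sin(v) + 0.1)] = (96.2624*sin(v)^5 - 509.28176*sin(v)^4 - 379.47052*sin(v)^3 + 633.681109*sin(v)^2 + 383.76467*sin(v) + 79.136182)/(5.2*sin(v)^2 + 3.03*sin(v) - 0.1)^3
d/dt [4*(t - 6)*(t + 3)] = 8*t - 12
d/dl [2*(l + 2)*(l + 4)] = 4*l + 12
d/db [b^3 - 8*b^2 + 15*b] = 3*b^2 - 16*b + 15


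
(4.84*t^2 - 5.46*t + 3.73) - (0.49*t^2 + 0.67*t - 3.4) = 4.35*t^2 - 6.13*t + 7.13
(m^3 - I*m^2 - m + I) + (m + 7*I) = m^3 - I*m^2 + 8*I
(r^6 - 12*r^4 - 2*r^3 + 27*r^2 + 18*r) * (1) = r^6 - 12*r^4 - 2*r^3 + 27*r^2 + 18*r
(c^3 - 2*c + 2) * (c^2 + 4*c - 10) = c^5 + 4*c^4 - 12*c^3 - 6*c^2 + 28*c - 20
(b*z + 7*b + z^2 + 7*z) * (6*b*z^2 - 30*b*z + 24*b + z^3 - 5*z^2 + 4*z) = 6*b^2*z^3 + 12*b^2*z^2 - 186*b^2*z + 168*b^2 + 7*b*z^4 + 14*b*z^3 - 217*b*z^2 + 196*b*z + z^5 + 2*z^4 - 31*z^3 + 28*z^2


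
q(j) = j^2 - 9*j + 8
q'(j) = 2*j - 9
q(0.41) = 4.48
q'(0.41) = -8.18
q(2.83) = -9.46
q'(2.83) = -3.34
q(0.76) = 1.74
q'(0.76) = -7.48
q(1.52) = -3.37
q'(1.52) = -5.96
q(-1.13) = 19.45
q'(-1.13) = -11.26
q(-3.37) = 49.69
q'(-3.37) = -15.74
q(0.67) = 2.42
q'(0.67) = -7.66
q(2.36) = -7.67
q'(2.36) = -4.28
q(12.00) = 44.00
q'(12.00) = 15.00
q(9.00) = 8.00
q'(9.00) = 9.00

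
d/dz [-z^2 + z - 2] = 1 - 2*z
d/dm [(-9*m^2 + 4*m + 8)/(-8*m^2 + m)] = (23*m^2 + 128*m - 8)/(m^2*(64*m^2 - 16*m + 1))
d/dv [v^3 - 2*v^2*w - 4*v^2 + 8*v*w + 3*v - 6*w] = 3*v^2 - 4*v*w - 8*v + 8*w + 3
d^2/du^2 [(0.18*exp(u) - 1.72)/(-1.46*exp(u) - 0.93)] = (3.910756*exp(u) - 2.491098)*exp(u)/(3.112136*exp(3*u) + 5.947164*exp(2*u) + 3.788262*exp(u) + 0.804357)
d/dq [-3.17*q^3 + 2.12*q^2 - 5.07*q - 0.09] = -9.51*q^2 + 4.24*q - 5.07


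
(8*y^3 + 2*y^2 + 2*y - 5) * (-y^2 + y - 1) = -8*y^5 + 6*y^4 - 8*y^3 + 5*y^2 - 7*y + 5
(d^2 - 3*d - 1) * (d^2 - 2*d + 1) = d^4 - 5*d^3 + 6*d^2 - d - 1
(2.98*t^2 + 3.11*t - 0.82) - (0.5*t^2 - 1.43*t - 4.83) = 2.48*t^2 + 4.54*t + 4.01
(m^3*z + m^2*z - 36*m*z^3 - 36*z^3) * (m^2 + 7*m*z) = m^5*z + 7*m^4*z^2 + m^4*z - 36*m^3*z^3 + 7*m^3*z^2 - 252*m^2*z^4 - 36*m^2*z^3 - 252*m*z^4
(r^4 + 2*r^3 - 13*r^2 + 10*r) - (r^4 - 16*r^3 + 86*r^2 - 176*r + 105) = 18*r^3 - 99*r^2 + 186*r - 105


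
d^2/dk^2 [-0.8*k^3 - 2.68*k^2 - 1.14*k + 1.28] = -4.8*k - 5.36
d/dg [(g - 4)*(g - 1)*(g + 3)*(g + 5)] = 4*g^3 + 9*g^2 - 42*g - 43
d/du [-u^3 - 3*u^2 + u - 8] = -3*u^2 - 6*u + 1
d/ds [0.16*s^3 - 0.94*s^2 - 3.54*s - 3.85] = 0.48*s^2 - 1.88*s - 3.54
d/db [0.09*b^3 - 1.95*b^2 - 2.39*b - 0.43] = 0.27*b^2 - 3.9*b - 2.39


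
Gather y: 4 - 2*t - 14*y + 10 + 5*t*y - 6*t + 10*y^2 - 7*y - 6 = -8*t + 10*y^2 + y*(5*t - 21) + 8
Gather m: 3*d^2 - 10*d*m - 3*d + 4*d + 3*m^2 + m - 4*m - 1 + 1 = 3*d^2 + d + 3*m^2 + m*(-10*d - 3)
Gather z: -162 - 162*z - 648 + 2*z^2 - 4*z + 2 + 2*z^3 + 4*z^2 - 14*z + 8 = 2*z^3 + 6*z^2 - 180*z - 800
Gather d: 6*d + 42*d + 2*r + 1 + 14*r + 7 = 48*d + 16*r + 8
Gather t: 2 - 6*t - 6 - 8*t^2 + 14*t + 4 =-8*t^2 + 8*t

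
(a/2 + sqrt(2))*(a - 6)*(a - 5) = a^3/2 - 11*a^2/2 + sqrt(2)*a^2 - 11*sqrt(2)*a + 15*a + 30*sqrt(2)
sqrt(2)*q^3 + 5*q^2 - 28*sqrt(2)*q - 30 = (q - 3*sqrt(2))*(q + 5*sqrt(2))*(sqrt(2)*q + 1)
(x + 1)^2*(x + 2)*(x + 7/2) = x^4 + 15*x^3/2 + 19*x^2 + 39*x/2 + 7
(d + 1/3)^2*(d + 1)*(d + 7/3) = d^4 + 4*d^3 + 14*d^2/3 + 52*d/27 + 7/27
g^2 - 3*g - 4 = (g - 4)*(g + 1)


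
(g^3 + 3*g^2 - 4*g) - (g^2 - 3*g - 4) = g^3 + 2*g^2 - g + 4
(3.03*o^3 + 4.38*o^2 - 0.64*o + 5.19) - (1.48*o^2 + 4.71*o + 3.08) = 3.03*o^3 + 2.9*o^2 - 5.35*o + 2.11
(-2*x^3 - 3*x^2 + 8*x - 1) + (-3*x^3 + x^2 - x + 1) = -5*x^3 - 2*x^2 + 7*x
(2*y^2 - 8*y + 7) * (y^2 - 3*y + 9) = 2*y^4 - 14*y^3 + 49*y^2 - 93*y + 63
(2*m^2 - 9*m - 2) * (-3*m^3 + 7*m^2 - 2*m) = -6*m^5 + 41*m^4 - 61*m^3 + 4*m^2 + 4*m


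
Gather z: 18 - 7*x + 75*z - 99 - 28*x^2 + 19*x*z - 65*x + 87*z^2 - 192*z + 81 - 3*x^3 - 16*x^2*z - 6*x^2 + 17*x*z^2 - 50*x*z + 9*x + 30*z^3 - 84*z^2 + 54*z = -3*x^3 - 34*x^2 - 63*x + 30*z^3 + z^2*(17*x + 3) + z*(-16*x^2 - 31*x - 63)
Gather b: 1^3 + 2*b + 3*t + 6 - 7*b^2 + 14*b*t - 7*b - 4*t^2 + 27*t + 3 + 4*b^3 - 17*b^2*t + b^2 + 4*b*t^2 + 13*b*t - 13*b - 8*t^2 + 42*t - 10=4*b^3 + b^2*(-17*t - 6) + b*(4*t^2 + 27*t - 18) - 12*t^2 + 72*t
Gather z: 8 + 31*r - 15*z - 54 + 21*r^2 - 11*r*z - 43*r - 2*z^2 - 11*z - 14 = 21*r^2 - 12*r - 2*z^2 + z*(-11*r - 26) - 60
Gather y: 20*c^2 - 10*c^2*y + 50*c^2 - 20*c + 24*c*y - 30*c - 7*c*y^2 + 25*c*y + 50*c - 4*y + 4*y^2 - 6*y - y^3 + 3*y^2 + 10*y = 70*c^2 - y^3 + y^2*(7 - 7*c) + y*(-10*c^2 + 49*c)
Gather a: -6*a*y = -6*a*y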